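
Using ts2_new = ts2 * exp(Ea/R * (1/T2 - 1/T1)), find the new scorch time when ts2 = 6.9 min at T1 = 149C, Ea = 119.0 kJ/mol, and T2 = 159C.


Convert temperatures: T1 = 149 + 273.15 = 422.15 K, T2 = 159 + 273.15 = 432.15 K
ts2_new = 6.9 * exp(119000 / 8.314 * (1/432.15 - 1/422.15))
1/T2 - 1/T1 = -5.4815e-05
ts2_new = 3.15 min

3.15 min


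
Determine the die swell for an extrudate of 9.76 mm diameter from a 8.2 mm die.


Die swell ratio = D_extrudate / D_die
= 9.76 / 8.2
= 1.19

Die swell = 1.19


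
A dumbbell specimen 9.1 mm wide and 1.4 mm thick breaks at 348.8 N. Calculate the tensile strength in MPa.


Area = width * thickness = 9.1 * 1.4 = 12.74 mm^2
TS = force / area = 348.8 / 12.74 = 27.38 MPa

27.38 MPa


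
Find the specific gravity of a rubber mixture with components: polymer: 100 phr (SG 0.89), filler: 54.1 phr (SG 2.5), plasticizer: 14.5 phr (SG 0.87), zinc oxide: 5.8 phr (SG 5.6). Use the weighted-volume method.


Sum of weights = 174.4
Volume contributions:
  polymer: 100/0.89 = 112.3596
  filler: 54.1/2.5 = 21.6400
  plasticizer: 14.5/0.87 = 16.6667
  zinc oxide: 5.8/5.6 = 1.0357
Sum of volumes = 151.7019
SG = 174.4 / 151.7019 = 1.15

SG = 1.15


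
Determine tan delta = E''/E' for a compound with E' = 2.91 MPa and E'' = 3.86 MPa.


tan delta = E'' / E'
= 3.86 / 2.91
= 1.3265

tan delta = 1.3265


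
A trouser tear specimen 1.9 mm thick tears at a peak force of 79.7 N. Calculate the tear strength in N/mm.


Tear strength = force / thickness
= 79.7 / 1.9
= 41.95 N/mm

41.95 N/mm


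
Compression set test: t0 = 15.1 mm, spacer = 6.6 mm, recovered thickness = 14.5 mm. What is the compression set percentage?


CS = (t0 - recovered) / (t0 - ts) * 100
= (15.1 - 14.5) / (15.1 - 6.6) * 100
= 0.6 / 8.5 * 100
= 7.1%

7.1%


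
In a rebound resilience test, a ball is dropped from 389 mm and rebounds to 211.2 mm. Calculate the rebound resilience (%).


Resilience = h_rebound / h_drop * 100
= 211.2 / 389 * 100
= 54.3%

54.3%


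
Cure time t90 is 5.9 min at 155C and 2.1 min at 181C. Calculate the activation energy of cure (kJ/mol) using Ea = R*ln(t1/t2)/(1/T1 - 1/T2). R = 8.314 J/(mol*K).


T1 = 428.15 K, T2 = 454.15 K
1/T1 - 1/T2 = 1.3371e-04
ln(t1/t2) = ln(5.9/2.1) = 1.0330
Ea = 8.314 * 1.0330 / 1.3371e-04 = 64230.0958 J/mol
Ea = 64.23 kJ/mol

64.23 kJ/mol


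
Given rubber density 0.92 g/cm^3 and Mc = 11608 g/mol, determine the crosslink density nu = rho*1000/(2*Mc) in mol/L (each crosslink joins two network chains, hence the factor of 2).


nu = rho * 1000 / (2 * Mc)
nu = 0.92 * 1000 / (2 * 11608)
nu = 920.0 / 23216
nu = 0.0396 mol/L

0.0396 mol/L


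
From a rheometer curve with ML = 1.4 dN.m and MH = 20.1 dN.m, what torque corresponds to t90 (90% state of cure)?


M90 = ML + 0.9 * (MH - ML)
M90 = 1.4 + 0.9 * (20.1 - 1.4)
M90 = 1.4 + 0.9 * 18.7
M90 = 18.23 dN.m

18.23 dN.m


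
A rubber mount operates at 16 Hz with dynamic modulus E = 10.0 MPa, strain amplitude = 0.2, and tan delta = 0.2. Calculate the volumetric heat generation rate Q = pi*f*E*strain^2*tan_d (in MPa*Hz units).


Q = pi * f * E * strain^2 * tan_d
= pi * 16 * 10.0 * 0.2^2 * 0.2
= pi * 16 * 10.0 * 0.0400 * 0.2
= 4.0212

Q = 4.0212


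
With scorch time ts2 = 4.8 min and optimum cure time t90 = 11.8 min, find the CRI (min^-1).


CRI = 100 / (t90 - ts2)
= 100 / (11.8 - 4.8)
= 100 / 7.0
= 14.29 min^-1

14.29 min^-1


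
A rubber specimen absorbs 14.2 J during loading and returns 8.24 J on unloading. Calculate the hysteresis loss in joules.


Hysteresis loss = loading - unloading
= 14.2 - 8.24
= 5.96 J

5.96 J


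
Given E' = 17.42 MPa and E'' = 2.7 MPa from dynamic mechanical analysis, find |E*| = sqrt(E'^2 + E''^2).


|E*| = sqrt(E'^2 + E''^2)
= sqrt(17.42^2 + 2.7^2)
= sqrt(303.4564 + 7.2900)
= 17.628 MPa

17.628 MPa


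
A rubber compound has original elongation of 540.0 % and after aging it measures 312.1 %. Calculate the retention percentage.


Retention = aged / original * 100
= 312.1 / 540.0 * 100
= 57.8%

57.8%


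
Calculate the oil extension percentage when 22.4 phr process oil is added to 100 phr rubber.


Oil % = oil / (100 + oil) * 100
= 22.4 / (100 + 22.4) * 100
= 22.4 / 122.4 * 100
= 18.3%

18.3%


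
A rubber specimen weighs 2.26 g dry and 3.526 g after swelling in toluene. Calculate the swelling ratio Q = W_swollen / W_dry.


Q = W_swollen / W_dry
Q = 3.526 / 2.26
Q = 1.56

Q = 1.56


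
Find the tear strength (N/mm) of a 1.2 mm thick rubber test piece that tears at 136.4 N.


Tear strength = force / thickness
= 136.4 / 1.2
= 113.67 N/mm

113.67 N/mm


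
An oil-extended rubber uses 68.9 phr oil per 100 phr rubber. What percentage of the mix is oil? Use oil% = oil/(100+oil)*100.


Oil % = oil / (100 + oil) * 100
= 68.9 / (100 + 68.9) * 100
= 68.9 / 168.9 * 100
= 40.79%

40.79%


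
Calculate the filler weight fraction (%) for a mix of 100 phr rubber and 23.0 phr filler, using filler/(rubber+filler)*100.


Filler % = filler / (rubber + filler) * 100
= 23.0 / (100 + 23.0) * 100
= 23.0 / 123.0 * 100
= 18.7%

18.7%


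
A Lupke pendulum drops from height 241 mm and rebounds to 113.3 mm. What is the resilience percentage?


Resilience = h_rebound / h_drop * 100
= 113.3 / 241 * 100
= 47.0%

47.0%


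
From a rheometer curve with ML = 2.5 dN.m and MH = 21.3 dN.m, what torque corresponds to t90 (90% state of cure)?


M90 = ML + 0.9 * (MH - ML)
M90 = 2.5 + 0.9 * (21.3 - 2.5)
M90 = 2.5 + 0.9 * 18.8
M90 = 19.42 dN.m

19.42 dN.m


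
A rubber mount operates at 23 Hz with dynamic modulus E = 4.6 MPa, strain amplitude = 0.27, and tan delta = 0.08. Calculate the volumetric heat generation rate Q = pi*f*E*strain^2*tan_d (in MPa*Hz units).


Q = pi * f * E * strain^2 * tan_d
= pi * 23 * 4.6 * 0.27^2 * 0.08
= pi * 23 * 4.6 * 0.0729 * 0.08
= 1.9384

Q = 1.9384


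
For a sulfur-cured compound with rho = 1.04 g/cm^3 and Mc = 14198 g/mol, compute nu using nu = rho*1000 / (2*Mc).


nu = rho * 1000 / (2 * Mc)
nu = 1.04 * 1000 / (2 * 14198)
nu = 1040.0 / 28396
nu = 0.0366 mol/L

0.0366 mol/L


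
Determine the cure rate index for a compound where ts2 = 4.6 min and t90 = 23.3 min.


CRI = 100 / (t90 - ts2)
= 100 / (23.3 - 4.6)
= 100 / 18.7
= 5.35 min^-1

5.35 min^-1


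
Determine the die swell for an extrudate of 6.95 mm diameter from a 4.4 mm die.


Die swell ratio = D_extrudate / D_die
= 6.95 / 4.4
= 1.58

Die swell = 1.58


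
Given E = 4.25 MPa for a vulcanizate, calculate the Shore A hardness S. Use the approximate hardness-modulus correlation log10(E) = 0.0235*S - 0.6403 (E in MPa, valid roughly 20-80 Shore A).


log10(E) = 0.0235*S - 0.6403  =>  S = (log10(E) + 0.6403) / 0.0235
log10(4.25) = 0.628389
S = (0.628389 + 0.6403) / 0.0235 = 1.268689 / 0.0235
S = 54.0

Shore A = 54.0


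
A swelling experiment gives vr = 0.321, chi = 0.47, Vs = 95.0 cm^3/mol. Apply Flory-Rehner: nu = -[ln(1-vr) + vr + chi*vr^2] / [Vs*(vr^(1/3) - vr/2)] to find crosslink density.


ln(1 - vr) = ln(1 - 0.321) = -0.3871
Numerator = -((-0.3871) + 0.321 + 0.47 * 0.321^2) = 0.0177
Denominator = 95.0 * (0.321^(1/3) - 0.321/2) = 49.7992
nu = 0.0177 / 49.7992 = 3.5553e-04 mol/cm^3

3.5553e-04 mol/cm^3


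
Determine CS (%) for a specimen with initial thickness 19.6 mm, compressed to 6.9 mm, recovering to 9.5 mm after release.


CS = (t0 - recovered) / (t0 - ts) * 100
= (19.6 - 9.5) / (19.6 - 6.9) * 100
= 10.1 / 12.7 * 100
= 79.5%

79.5%


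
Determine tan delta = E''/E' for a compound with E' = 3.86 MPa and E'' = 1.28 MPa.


tan delta = E'' / E'
= 1.28 / 3.86
= 0.3316

tan delta = 0.3316


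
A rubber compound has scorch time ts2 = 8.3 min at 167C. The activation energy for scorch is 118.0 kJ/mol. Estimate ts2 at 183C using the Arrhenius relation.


Convert temperatures: T1 = 167 + 273.15 = 440.15 K, T2 = 183 + 273.15 = 456.15 K
ts2_new = 8.3 * exp(118000 / 8.314 * (1/456.15 - 1/440.15))
1/T2 - 1/T1 = -7.9691e-05
ts2_new = 2.68 min

2.68 min


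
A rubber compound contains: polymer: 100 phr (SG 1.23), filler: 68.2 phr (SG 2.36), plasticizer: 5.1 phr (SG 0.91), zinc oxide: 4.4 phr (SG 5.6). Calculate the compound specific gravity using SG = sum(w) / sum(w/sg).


Sum of weights = 177.7
Volume contributions:
  polymer: 100/1.23 = 81.3008
  filler: 68.2/2.36 = 28.8983
  plasticizer: 5.1/0.91 = 5.6044
  zinc oxide: 4.4/5.6 = 0.7857
Sum of volumes = 116.5892
SG = 177.7 / 116.5892 = 1.524

SG = 1.524


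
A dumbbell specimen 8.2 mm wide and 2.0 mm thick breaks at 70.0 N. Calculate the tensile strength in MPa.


Area = width * thickness = 8.2 * 2.0 = 16.4 mm^2
TS = force / area = 70.0 / 16.4 = 4.27 MPa

4.27 MPa


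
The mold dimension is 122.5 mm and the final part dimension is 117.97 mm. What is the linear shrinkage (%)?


Shrinkage = (mold - part) / mold * 100
= (122.5 - 117.97) / 122.5 * 100
= 4.53 / 122.5 * 100
= 3.7%

3.7%


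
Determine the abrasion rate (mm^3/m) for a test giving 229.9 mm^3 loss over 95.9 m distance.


Rate = volume_loss / distance
= 229.9 / 95.9
= 2.397 mm^3/m

2.397 mm^3/m


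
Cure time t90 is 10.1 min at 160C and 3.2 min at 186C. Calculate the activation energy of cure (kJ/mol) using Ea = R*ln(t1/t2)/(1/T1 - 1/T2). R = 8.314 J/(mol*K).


T1 = 433.15 K, T2 = 459.15 K
1/T1 - 1/T2 = 1.3073e-04
ln(t1/t2) = ln(10.1/3.2) = 1.1494
Ea = 8.314 * 1.1494 / 1.3073e-04 = 73096.2267 J/mol
Ea = 73.1 kJ/mol

73.1 kJ/mol


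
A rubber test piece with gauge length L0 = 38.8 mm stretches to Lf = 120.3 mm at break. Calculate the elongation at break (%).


Elongation = (Lf - L0) / L0 * 100
= (120.3 - 38.8) / 38.8 * 100
= 81.5 / 38.8 * 100
= 210.1%

210.1%


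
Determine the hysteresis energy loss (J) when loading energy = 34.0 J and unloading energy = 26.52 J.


Hysteresis loss = loading - unloading
= 34.0 - 26.52
= 7.48 J

7.48 J


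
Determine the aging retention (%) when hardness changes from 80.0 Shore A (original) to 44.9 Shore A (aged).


Retention = aged / original * 100
= 44.9 / 80.0 * 100
= 56.1%

56.1%


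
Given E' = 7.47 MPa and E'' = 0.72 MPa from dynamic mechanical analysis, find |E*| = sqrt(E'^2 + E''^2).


|E*| = sqrt(E'^2 + E''^2)
= sqrt(7.47^2 + 0.72^2)
= sqrt(55.8009 + 0.5184)
= 7.505 MPa

7.505 MPa


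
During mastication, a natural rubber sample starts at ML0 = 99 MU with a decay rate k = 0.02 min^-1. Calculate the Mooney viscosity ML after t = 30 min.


ML = ML0 * exp(-k * t)
ML = 99 * exp(-0.02 * 30)
ML = 99 * 0.5488
ML = 54.33 MU

54.33 MU


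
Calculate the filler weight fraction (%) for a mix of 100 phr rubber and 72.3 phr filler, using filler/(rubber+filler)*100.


Filler % = filler / (rubber + filler) * 100
= 72.3 / (100 + 72.3) * 100
= 72.3 / 172.3 * 100
= 41.96%

41.96%


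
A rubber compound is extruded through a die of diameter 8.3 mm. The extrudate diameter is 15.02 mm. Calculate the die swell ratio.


Die swell ratio = D_extrudate / D_die
= 15.02 / 8.3
= 1.81

Die swell = 1.81


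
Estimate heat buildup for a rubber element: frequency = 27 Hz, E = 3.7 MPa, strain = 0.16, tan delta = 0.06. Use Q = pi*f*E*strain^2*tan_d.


Q = pi * f * E * strain^2 * tan_d
= pi * 27 * 3.7 * 0.16^2 * 0.06
= pi * 27 * 3.7 * 0.0256 * 0.06
= 0.4821

Q = 0.4821


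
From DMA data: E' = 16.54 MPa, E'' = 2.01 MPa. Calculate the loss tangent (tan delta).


tan delta = E'' / E'
= 2.01 / 16.54
= 0.1215

tan delta = 0.1215


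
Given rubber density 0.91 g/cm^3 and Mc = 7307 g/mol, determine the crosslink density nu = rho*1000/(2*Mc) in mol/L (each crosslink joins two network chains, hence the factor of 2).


nu = rho * 1000 / (2 * Mc)
nu = 0.91 * 1000 / (2 * 7307)
nu = 910.0 / 14614
nu = 0.0623 mol/L

0.0623 mol/L


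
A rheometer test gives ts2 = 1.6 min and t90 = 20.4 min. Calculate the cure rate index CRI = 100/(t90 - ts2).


CRI = 100 / (t90 - ts2)
= 100 / (20.4 - 1.6)
= 100 / 18.8
= 5.32 min^-1

5.32 min^-1


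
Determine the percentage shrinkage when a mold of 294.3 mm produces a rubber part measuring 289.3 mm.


Shrinkage = (mold - part) / mold * 100
= (294.3 - 289.3) / 294.3 * 100
= 5.0 / 294.3 * 100
= 1.7%

1.7%


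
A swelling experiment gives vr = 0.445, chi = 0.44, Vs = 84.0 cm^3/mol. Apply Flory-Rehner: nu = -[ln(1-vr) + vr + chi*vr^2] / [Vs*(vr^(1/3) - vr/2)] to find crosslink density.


ln(1 - vr) = ln(1 - 0.445) = -0.5888
Numerator = -((-0.5888) + 0.445 + 0.44 * 0.445^2) = 0.0567
Denominator = 84.0 * (0.445^(1/3) - 0.445/2) = 45.4407
nu = 0.0567 / 45.4407 = 0.0012 mol/cm^3

0.0012 mol/cm^3


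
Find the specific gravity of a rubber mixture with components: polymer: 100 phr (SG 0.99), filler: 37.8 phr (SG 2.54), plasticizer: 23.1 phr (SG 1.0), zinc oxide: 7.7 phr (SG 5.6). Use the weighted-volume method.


Sum of weights = 168.6
Volume contributions:
  polymer: 100/0.99 = 101.0101
  filler: 37.8/2.54 = 14.8819
  plasticizer: 23.1/1.0 = 23.1000
  zinc oxide: 7.7/5.6 = 1.3750
Sum of volumes = 140.3670
SG = 168.6 / 140.3670 = 1.201

SG = 1.201


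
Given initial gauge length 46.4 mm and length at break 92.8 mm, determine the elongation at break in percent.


Elongation = (Lf - L0) / L0 * 100
= (92.8 - 46.4) / 46.4 * 100
= 46.4 / 46.4 * 100
= 100.0%

100.0%


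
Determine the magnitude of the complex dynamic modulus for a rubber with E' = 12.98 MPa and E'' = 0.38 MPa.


|E*| = sqrt(E'^2 + E''^2)
= sqrt(12.98^2 + 0.38^2)
= sqrt(168.4804 + 0.1444)
= 12.986 MPa

12.986 MPa


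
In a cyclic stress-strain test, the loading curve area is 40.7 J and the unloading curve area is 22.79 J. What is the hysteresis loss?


Hysteresis loss = loading - unloading
= 40.7 - 22.79
= 17.91 J

17.91 J


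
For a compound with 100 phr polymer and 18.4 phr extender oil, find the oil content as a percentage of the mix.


Oil % = oil / (100 + oil) * 100
= 18.4 / (100 + 18.4) * 100
= 18.4 / 118.4 * 100
= 15.54%

15.54%


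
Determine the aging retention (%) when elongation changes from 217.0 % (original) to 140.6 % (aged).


Retention = aged / original * 100
= 140.6 / 217.0 * 100
= 64.8%

64.8%


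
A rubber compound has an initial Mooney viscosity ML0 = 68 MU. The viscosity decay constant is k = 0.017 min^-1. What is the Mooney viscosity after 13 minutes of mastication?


ML = ML0 * exp(-k * t)
ML = 68 * exp(-0.017 * 13)
ML = 68 * 0.8017
ML = 54.52 MU

54.52 MU


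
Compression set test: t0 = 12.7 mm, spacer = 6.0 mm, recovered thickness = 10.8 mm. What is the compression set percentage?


CS = (t0 - recovered) / (t0 - ts) * 100
= (12.7 - 10.8) / (12.7 - 6.0) * 100
= 1.9 / 6.7 * 100
= 28.4%

28.4%


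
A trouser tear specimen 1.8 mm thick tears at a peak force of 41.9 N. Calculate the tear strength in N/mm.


Tear strength = force / thickness
= 41.9 / 1.8
= 23.28 N/mm

23.28 N/mm


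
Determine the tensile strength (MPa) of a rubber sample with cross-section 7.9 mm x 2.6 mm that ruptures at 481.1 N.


Area = width * thickness = 7.9 * 2.6 = 20.54 mm^2
TS = force / area = 481.1 / 20.54 = 23.42 MPa

23.42 MPa


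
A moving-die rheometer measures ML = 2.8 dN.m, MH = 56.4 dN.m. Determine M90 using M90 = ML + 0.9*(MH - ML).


M90 = ML + 0.9 * (MH - ML)
M90 = 2.8 + 0.9 * (56.4 - 2.8)
M90 = 2.8 + 0.9 * 53.6
M90 = 51.04 dN.m

51.04 dN.m


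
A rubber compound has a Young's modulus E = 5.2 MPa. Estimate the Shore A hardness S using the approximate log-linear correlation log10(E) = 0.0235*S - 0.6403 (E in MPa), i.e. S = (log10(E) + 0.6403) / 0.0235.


log10(E) = 0.0235*S - 0.6403  =>  S = (log10(E) + 0.6403) / 0.0235
log10(5.2) = 0.716003
S = (0.716003 + 0.6403) / 0.0235 = 1.356303 / 0.0235
S = 57.7

Shore A = 57.7


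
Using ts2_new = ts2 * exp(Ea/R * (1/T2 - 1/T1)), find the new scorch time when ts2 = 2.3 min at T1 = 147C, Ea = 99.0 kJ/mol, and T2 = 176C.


Convert temperatures: T1 = 147 + 273.15 = 420.15 K, T2 = 176 + 273.15 = 449.15 K
ts2_new = 2.3 * exp(99000 / 8.314 * (1/449.15 - 1/420.15))
1/T2 - 1/T1 = -1.5367e-04
ts2_new = 0.37 min

0.37 min


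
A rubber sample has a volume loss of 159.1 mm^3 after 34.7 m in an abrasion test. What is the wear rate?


Rate = volume_loss / distance
= 159.1 / 34.7
= 4.585 mm^3/m

4.585 mm^3/m


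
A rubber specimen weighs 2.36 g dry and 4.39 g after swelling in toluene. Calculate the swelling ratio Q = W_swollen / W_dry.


Q = W_swollen / W_dry
Q = 4.39 / 2.36
Q = 1.86

Q = 1.86


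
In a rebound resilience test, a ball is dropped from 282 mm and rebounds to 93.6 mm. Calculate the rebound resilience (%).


Resilience = h_rebound / h_drop * 100
= 93.6 / 282 * 100
= 33.2%

33.2%


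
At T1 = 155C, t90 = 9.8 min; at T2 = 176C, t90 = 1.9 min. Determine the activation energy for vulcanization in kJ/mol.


T1 = 428.15 K, T2 = 449.15 K
1/T1 - 1/T2 = 1.0920e-04
ln(t1/t2) = ln(9.8/1.9) = 1.6405
Ea = 8.314 * 1.6405 / 1.0920e-04 = 124899.8329 J/mol
Ea = 124.9 kJ/mol

124.9 kJ/mol


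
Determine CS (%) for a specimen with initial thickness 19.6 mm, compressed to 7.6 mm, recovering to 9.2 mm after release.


CS = (t0 - recovered) / (t0 - ts) * 100
= (19.6 - 9.2) / (19.6 - 7.6) * 100
= 10.4 / 12.0 * 100
= 86.7%

86.7%


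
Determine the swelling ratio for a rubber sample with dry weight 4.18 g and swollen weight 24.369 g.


Q = W_swollen / W_dry
Q = 24.369 / 4.18
Q = 5.83

Q = 5.83


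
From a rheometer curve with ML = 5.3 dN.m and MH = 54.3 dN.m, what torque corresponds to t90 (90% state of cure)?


M90 = ML + 0.9 * (MH - ML)
M90 = 5.3 + 0.9 * (54.3 - 5.3)
M90 = 5.3 + 0.9 * 49.0
M90 = 49.4 dN.m

49.4 dN.m


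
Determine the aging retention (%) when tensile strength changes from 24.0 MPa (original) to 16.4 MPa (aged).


Retention = aged / original * 100
= 16.4 / 24.0 * 100
= 68.3%

68.3%


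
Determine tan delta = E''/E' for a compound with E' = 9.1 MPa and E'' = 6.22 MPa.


tan delta = E'' / E'
= 6.22 / 9.1
= 0.6835

tan delta = 0.6835


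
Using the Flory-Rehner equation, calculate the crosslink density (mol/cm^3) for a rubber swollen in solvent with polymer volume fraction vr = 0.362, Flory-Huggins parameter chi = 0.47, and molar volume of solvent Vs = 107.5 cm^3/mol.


ln(1 - vr) = ln(1 - 0.362) = -0.4494
Numerator = -((-0.4494) + 0.362 + 0.47 * 0.362^2) = 0.0258
Denominator = 107.5 * (0.362^(1/3) - 0.362/2) = 57.1571
nu = 0.0258 / 57.1571 = 4.5185e-04 mol/cm^3

4.5185e-04 mol/cm^3


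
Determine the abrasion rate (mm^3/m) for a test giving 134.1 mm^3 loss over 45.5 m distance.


Rate = volume_loss / distance
= 134.1 / 45.5
= 2.947 mm^3/m

2.947 mm^3/m


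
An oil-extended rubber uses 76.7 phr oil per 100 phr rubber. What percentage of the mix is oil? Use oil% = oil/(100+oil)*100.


Oil % = oil / (100 + oil) * 100
= 76.7 / (100 + 76.7) * 100
= 76.7 / 176.7 * 100
= 43.41%

43.41%


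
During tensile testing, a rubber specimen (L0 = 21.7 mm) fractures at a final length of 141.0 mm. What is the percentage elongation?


Elongation = (Lf - L0) / L0 * 100
= (141.0 - 21.7) / 21.7 * 100
= 119.3 / 21.7 * 100
= 549.8%

549.8%


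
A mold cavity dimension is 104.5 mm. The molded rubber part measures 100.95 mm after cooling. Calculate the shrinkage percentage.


Shrinkage = (mold - part) / mold * 100
= (104.5 - 100.95) / 104.5 * 100
= 3.55 / 104.5 * 100
= 3.4%

3.4%


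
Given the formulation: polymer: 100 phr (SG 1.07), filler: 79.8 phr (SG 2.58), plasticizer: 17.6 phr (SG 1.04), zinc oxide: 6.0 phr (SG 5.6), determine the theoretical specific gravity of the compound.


Sum of weights = 203.4
Volume contributions:
  polymer: 100/1.07 = 93.4579
  filler: 79.8/2.58 = 30.9302
  plasticizer: 17.6/1.04 = 16.9231
  zinc oxide: 6.0/5.6 = 1.0714
Sum of volumes = 142.3827
SG = 203.4 / 142.3827 = 1.429

SG = 1.429


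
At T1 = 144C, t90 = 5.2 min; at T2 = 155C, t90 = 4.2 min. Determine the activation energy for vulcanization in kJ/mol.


T1 = 417.15 K, T2 = 428.15 K
1/T1 - 1/T2 = 6.1589e-05
ln(t1/t2) = ln(5.2/4.2) = 0.2136
Ea = 8.314 * 0.2136 / 6.1589e-05 = 28830.6290 J/mol
Ea = 28.83 kJ/mol

28.83 kJ/mol


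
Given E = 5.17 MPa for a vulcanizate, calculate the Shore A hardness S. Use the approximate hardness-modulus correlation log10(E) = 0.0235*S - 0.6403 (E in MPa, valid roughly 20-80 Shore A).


log10(E) = 0.0235*S - 0.6403  =>  S = (log10(E) + 0.6403) / 0.0235
log10(5.17) = 0.713491
S = (0.713491 + 0.6403) / 0.0235 = 1.353791 / 0.0235
S = 57.6

Shore A = 57.6


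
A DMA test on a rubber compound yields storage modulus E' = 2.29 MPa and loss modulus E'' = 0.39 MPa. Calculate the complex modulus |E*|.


|E*| = sqrt(E'^2 + E''^2)
= sqrt(2.29^2 + 0.39^2)
= sqrt(5.2441 + 0.1521)
= 2.323 MPa

2.323 MPa


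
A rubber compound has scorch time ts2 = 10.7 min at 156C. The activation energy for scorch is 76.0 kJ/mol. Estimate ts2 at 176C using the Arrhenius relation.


Convert temperatures: T1 = 156 + 273.15 = 429.15 K, T2 = 176 + 273.15 = 449.15 K
ts2_new = 10.7 * exp(76000 / 8.314 * (1/449.15 - 1/429.15))
1/T2 - 1/T1 = -1.0376e-04
ts2_new = 4.14 min

4.14 min


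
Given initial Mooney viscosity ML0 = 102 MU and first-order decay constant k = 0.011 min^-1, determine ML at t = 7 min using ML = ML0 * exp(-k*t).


ML = ML0 * exp(-k * t)
ML = 102 * exp(-0.011 * 7)
ML = 102 * 0.9259
ML = 94.44 MU

94.44 MU


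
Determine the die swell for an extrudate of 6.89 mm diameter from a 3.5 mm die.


Die swell ratio = D_extrudate / D_die
= 6.89 / 3.5
= 1.969

Die swell = 1.969


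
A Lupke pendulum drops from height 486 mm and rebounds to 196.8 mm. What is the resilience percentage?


Resilience = h_rebound / h_drop * 100
= 196.8 / 486 * 100
= 40.5%

40.5%


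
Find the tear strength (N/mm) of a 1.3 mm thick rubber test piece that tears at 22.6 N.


Tear strength = force / thickness
= 22.6 / 1.3
= 17.38 N/mm

17.38 N/mm


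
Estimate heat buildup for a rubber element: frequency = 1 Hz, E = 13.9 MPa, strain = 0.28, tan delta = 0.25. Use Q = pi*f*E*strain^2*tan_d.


Q = pi * f * E * strain^2 * tan_d
= pi * 1 * 13.9 * 0.28^2 * 0.25
= pi * 1 * 13.9 * 0.0784 * 0.25
= 0.8559

Q = 0.8559


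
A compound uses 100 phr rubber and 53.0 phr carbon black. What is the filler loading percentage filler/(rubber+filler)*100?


Filler % = filler / (rubber + filler) * 100
= 53.0 / (100 + 53.0) * 100
= 53.0 / 153.0 * 100
= 34.64%

34.64%


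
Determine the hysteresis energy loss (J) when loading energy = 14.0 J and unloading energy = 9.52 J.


Hysteresis loss = loading - unloading
= 14.0 - 9.52
= 4.48 J

4.48 J


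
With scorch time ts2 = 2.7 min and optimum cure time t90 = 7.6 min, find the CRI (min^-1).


CRI = 100 / (t90 - ts2)
= 100 / (7.6 - 2.7)
= 100 / 4.9
= 20.41 min^-1

20.41 min^-1


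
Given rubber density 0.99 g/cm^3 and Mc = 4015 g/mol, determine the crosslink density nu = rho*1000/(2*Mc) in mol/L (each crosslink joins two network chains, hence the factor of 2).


nu = rho * 1000 / (2 * Mc)
nu = 0.99 * 1000 / (2 * 4015)
nu = 990.0 / 8030
nu = 0.1233 mol/L

0.1233 mol/L


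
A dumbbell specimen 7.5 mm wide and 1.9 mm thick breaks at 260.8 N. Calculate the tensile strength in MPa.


Area = width * thickness = 7.5 * 1.9 = 14.25 mm^2
TS = force / area = 260.8 / 14.25 = 18.3 MPa

18.3 MPa


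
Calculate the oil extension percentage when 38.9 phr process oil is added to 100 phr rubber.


Oil % = oil / (100 + oil) * 100
= 38.9 / (100 + 38.9) * 100
= 38.9 / 138.9 * 100
= 28.01%

28.01%


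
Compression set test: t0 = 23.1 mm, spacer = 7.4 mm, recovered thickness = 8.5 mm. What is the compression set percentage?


CS = (t0 - recovered) / (t0 - ts) * 100
= (23.1 - 8.5) / (23.1 - 7.4) * 100
= 14.6 / 15.7 * 100
= 93.0%

93.0%


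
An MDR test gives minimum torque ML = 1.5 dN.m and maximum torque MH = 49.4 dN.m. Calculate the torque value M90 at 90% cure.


M90 = ML + 0.9 * (MH - ML)
M90 = 1.5 + 0.9 * (49.4 - 1.5)
M90 = 1.5 + 0.9 * 47.9
M90 = 44.61 dN.m

44.61 dN.m


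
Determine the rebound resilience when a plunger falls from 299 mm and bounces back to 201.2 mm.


Resilience = h_rebound / h_drop * 100
= 201.2 / 299 * 100
= 67.3%

67.3%


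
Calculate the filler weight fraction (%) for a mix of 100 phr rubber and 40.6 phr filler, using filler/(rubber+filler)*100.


Filler % = filler / (rubber + filler) * 100
= 40.6 / (100 + 40.6) * 100
= 40.6 / 140.6 * 100
= 28.88%

28.88%


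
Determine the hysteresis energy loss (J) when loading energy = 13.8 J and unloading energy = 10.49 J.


Hysteresis loss = loading - unloading
= 13.8 - 10.49
= 3.31 J

3.31 J


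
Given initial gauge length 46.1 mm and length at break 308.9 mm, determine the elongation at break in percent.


Elongation = (Lf - L0) / L0 * 100
= (308.9 - 46.1) / 46.1 * 100
= 262.8 / 46.1 * 100
= 570.1%

570.1%


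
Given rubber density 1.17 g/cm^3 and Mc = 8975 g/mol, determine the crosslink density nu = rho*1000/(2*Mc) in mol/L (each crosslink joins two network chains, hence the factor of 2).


nu = rho * 1000 / (2 * Mc)
nu = 1.17 * 1000 / (2 * 8975)
nu = 1170.0 / 17950
nu = 0.0652 mol/L

0.0652 mol/L


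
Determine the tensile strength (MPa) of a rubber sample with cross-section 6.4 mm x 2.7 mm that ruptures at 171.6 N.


Area = width * thickness = 6.4 * 2.7 = 17.28 mm^2
TS = force / area = 171.6 / 17.28 = 9.93 MPa

9.93 MPa


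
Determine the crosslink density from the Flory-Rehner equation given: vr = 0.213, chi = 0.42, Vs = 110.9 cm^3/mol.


ln(1 - vr) = ln(1 - 0.213) = -0.2395
Numerator = -((-0.2395) + 0.213 + 0.42 * 0.213^2) = 0.0075
Denominator = 110.9 * (0.213^(1/3) - 0.213/2) = 54.4197
nu = 0.0075 / 54.4197 = 1.3730e-04 mol/cm^3

1.3730e-04 mol/cm^3


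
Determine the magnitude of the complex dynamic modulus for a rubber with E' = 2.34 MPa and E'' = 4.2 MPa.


|E*| = sqrt(E'^2 + E''^2)
= sqrt(2.34^2 + 4.2^2)
= sqrt(5.4756 + 17.6400)
= 4.808 MPa

4.808 MPa


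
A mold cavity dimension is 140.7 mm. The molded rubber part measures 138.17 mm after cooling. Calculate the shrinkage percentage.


Shrinkage = (mold - part) / mold * 100
= (140.7 - 138.17) / 140.7 * 100
= 2.53 / 140.7 * 100
= 1.8%

1.8%


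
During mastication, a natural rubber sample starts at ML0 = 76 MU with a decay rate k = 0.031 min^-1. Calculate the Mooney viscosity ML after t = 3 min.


ML = ML0 * exp(-k * t)
ML = 76 * exp(-0.031 * 3)
ML = 76 * 0.9112
ML = 69.25 MU

69.25 MU


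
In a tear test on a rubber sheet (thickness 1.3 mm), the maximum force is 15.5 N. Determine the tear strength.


Tear strength = force / thickness
= 15.5 / 1.3
= 11.92 N/mm

11.92 N/mm


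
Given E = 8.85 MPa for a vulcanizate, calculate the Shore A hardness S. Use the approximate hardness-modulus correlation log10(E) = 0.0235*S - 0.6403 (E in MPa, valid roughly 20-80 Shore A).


log10(E) = 0.0235*S - 0.6403  =>  S = (log10(E) + 0.6403) / 0.0235
log10(8.85) = 0.946943
S = (0.946943 + 0.6403) / 0.0235 = 1.587243 / 0.0235
S = 67.5

Shore A = 67.5


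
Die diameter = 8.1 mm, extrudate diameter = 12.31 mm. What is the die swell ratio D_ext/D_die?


Die swell ratio = D_extrudate / D_die
= 12.31 / 8.1
= 1.52

Die swell = 1.52


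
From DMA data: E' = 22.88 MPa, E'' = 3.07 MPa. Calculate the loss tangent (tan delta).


tan delta = E'' / E'
= 3.07 / 22.88
= 0.1342

tan delta = 0.1342


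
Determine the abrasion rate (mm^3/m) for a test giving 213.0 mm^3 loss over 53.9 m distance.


Rate = volume_loss / distance
= 213.0 / 53.9
= 3.952 mm^3/m

3.952 mm^3/m


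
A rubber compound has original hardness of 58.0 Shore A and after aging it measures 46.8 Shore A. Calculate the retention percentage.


Retention = aged / original * 100
= 46.8 / 58.0 * 100
= 80.7%

80.7%


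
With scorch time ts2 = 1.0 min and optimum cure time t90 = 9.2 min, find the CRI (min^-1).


CRI = 100 / (t90 - ts2)
= 100 / (9.2 - 1.0)
= 100 / 8.2
= 12.2 min^-1

12.2 min^-1


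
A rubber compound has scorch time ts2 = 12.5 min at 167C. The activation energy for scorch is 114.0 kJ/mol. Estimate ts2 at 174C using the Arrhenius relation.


Convert temperatures: T1 = 167 + 273.15 = 440.15 K, T2 = 174 + 273.15 = 447.15 K
ts2_new = 12.5 * exp(114000 / 8.314 * (1/447.15 - 1/440.15))
1/T2 - 1/T1 = -3.5567e-05
ts2_new = 7.68 min

7.68 min


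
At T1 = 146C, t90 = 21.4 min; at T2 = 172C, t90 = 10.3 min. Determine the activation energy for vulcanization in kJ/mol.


T1 = 419.15 K, T2 = 445.15 K
1/T1 - 1/T2 = 1.3935e-04
ln(t1/t2) = ln(21.4/10.3) = 0.7312
Ea = 8.314 * 0.7312 / 1.3935e-04 = 43629.1381 J/mol
Ea = 43.63 kJ/mol

43.63 kJ/mol


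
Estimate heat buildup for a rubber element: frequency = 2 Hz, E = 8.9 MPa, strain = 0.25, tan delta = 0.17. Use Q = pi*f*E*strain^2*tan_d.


Q = pi * f * E * strain^2 * tan_d
= pi * 2 * 8.9 * 0.25^2 * 0.17
= pi * 2 * 8.9 * 0.0625 * 0.17
= 0.5942

Q = 0.5942


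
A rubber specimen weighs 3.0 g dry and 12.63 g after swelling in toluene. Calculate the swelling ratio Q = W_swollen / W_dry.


Q = W_swollen / W_dry
Q = 12.63 / 3.0
Q = 4.21

Q = 4.21


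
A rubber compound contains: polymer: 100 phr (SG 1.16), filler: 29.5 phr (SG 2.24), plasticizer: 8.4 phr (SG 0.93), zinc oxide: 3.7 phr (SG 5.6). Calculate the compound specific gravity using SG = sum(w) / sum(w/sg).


Sum of weights = 141.6
Volume contributions:
  polymer: 100/1.16 = 86.2069
  filler: 29.5/2.24 = 13.1696
  plasticizer: 8.4/0.93 = 9.0323
  zinc oxide: 3.7/5.6 = 0.6607
Sum of volumes = 109.0695
SG = 141.6 / 109.0695 = 1.298

SG = 1.298


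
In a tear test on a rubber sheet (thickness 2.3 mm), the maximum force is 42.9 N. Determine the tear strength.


Tear strength = force / thickness
= 42.9 / 2.3
= 18.65 N/mm

18.65 N/mm


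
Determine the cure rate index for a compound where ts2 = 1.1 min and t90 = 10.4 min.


CRI = 100 / (t90 - ts2)
= 100 / (10.4 - 1.1)
= 100 / 9.3
= 10.75 min^-1

10.75 min^-1


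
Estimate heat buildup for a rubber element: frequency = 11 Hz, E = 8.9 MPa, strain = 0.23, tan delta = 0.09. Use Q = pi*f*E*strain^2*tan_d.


Q = pi * f * E * strain^2 * tan_d
= pi * 11 * 8.9 * 0.23^2 * 0.09
= pi * 11 * 8.9 * 0.0529 * 0.09
= 1.4643

Q = 1.4643


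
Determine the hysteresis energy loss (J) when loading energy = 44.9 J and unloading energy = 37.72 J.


Hysteresis loss = loading - unloading
= 44.9 - 37.72
= 7.18 J

7.18 J


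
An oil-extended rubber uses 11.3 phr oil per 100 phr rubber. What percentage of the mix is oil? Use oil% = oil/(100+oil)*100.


Oil % = oil / (100 + oil) * 100
= 11.3 / (100 + 11.3) * 100
= 11.3 / 111.3 * 100
= 10.15%

10.15%


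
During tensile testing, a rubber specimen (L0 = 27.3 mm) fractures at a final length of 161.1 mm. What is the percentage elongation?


Elongation = (Lf - L0) / L0 * 100
= (161.1 - 27.3) / 27.3 * 100
= 133.8 / 27.3 * 100
= 490.1%

490.1%


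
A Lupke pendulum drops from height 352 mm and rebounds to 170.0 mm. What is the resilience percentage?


Resilience = h_rebound / h_drop * 100
= 170.0 / 352 * 100
= 48.3%

48.3%


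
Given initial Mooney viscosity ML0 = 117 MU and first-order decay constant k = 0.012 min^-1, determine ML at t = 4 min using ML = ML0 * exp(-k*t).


ML = ML0 * exp(-k * t)
ML = 117 * exp(-0.012 * 4)
ML = 117 * 0.9531
ML = 111.52 MU

111.52 MU


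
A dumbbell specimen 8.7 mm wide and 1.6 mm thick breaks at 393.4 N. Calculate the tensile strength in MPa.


Area = width * thickness = 8.7 * 1.6 = 13.92 mm^2
TS = force / area = 393.4 / 13.92 = 28.26 MPa

28.26 MPa


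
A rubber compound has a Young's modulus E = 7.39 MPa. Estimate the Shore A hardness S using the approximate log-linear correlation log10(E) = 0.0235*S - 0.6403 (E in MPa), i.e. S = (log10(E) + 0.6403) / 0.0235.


log10(E) = 0.0235*S - 0.6403  =>  S = (log10(E) + 0.6403) / 0.0235
log10(7.39) = 0.868644
S = (0.868644 + 0.6403) / 0.0235 = 1.508944 / 0.0235
S = 64.2

Shore A = 64.2


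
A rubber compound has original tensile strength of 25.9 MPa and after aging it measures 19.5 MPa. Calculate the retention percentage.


Retention = aged / original * 100
= 19.5 / 25.9 * 100
= 75.3%

75.3%


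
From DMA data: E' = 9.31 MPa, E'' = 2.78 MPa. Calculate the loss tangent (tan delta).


tan delta = E'' / E'
= 2.78 / 9.31
= 0.2986

tan delta = 0.2986


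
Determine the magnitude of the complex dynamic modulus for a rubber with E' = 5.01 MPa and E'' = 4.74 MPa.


|E*| = sqrt(E'^2 + E''^2)
= sqrt(5.01^2 + 4.74^2)
= sqrt(25.1001 + 22.4676)
= 6.897 MPa

6.897 MPa


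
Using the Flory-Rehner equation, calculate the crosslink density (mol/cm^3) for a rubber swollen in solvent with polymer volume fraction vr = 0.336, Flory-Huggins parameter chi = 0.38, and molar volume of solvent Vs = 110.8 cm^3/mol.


ln(1 - vr) = ln(1 - 0.336) = -0.4095
Numerator = -((-0.4095) + 0.336 + 0.38 * 0.336^2) = 0.0306
Denominator = 110.8 * (0.336^(1/3) - 0.336/2) = 58.4144
nu = 0.0306 / 58.4144 = 5.2338e-04 mol/cm^3

5.2338e-04 mol/cm^3


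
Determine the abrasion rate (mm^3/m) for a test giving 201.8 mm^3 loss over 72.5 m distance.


Rate = volume_loss / distance
= 201.8 / 72.5
= 2.783 mm^3/m

2.783 mm^3/m


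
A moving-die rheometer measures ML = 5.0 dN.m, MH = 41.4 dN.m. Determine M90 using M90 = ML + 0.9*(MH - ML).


M90 = ML + 0.9 * (MH - ML)
M90 = 5.0 + 0.9 * (41.4 - 5.0)
M90 = 5.0 + 0.9 * 36.4
M90 = 37.76 dN.m

37.76 dN.m


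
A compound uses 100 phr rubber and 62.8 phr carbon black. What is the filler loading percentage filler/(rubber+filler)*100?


Filler % = filler / (rubber + filler) * 100
= 62.8 / (100 + 62.8) * 100
= 62.8 / 162.8 * 100
= 38.57%

38.57%


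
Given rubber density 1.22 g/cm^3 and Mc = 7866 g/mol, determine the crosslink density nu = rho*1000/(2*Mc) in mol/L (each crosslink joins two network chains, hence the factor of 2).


nu = rho * 1000 / (2 * Mc)
nu = 1.22 * 1000 / (2 * 7866)
nu = 1220.0 / 15732
nu = 0.0775 mol/L

0.0775 mol/L


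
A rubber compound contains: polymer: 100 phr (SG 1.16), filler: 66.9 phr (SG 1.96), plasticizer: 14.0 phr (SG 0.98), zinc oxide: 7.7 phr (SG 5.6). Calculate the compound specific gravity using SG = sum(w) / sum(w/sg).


Sum of weights = 188.6
Volume contributions:
  polymer: 100/1.16 = 86.2069
  filler: 66.9/1.96 = 34.1327
  plasticizer: 14.0/0.98 = 14.2857
  zinc oxide: 7.7/5.6 = 1.3750
Sum of volumes = 136.0003
SG = 188.6 / 136.0003 = 1.387

SG = 1.387


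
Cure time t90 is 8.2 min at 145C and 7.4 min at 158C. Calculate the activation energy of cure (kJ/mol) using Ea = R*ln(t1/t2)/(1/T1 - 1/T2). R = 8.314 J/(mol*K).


T1 = 418.15 K, T2 = 431.15 K
1/T1 - 1/T2 = 7.2108e-05
ln(t1/t2) = ln(8.2/7.4) = 0.1027
Ea = 8.314 * 0.1027 / 7.2108e-05 = 11835.9654 J/mol
Ea = 11.84 kJ/mol

11.84 kJ/mol


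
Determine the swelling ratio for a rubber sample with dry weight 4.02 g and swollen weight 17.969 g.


Q = W_swollen / W_dry
Q = 17.969 / 4.02
Q = 4.47

Q = 4.47


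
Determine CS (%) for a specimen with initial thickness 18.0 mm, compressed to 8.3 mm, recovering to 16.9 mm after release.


CS = (t0 - recovered) / (t0 - ts) * 100
= (18.0 - 16.9) / (18.0 - 8.3) * 100
= 1.1 / 9.7 * 100
= 11.3%

11.3%


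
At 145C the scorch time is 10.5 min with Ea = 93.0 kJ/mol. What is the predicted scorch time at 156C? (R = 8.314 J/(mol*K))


Convert temperatures: T1 = 145 + 273.15 = 418.15 K, T2 = 156 + 273.15 = 429.15 K
ts2_new = 10.5 * exp(93000 / 8.314 * (1/429.15 - 1/418.15))
1/T2 - 1/T1 = -6.1299e-05
ts2_new = 5.29 min

5.29 min


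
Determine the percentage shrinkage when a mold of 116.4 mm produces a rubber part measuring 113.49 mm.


Shrinkage = (mold - part) / mold * 100
= (116.4 - 113.49) / 116.4 * 100
= 2.91 / 116.4 * 100
= 2.5%

2.5%


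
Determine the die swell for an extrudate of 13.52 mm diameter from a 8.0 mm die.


Die swell ratio = D_extrudate / D_die
= 13.52 / 8.0
= 1.69

Die swell = 1.69


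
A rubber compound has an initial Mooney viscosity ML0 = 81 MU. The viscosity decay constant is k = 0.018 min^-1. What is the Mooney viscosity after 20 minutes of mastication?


ML = ML0 * exp(-k * t)
ML = 81 * exp(-0.018 * 20)
ML = 81 * 0.6977
ML = 56.51 MU

56.51 MU


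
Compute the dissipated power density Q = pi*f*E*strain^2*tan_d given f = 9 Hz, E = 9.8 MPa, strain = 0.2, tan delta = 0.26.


Q = pi * f * E * strain^2 * tan_d
= pi * 9 * 9.8 * 0.2^2 * 0.26
= pi * 9 * 9.8 * 0.0400 * 0.26
= 2.8817

Q = 2.8817


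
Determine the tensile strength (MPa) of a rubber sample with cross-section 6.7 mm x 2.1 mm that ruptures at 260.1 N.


Area = width * thickness = 6.7 * 2.1 = 14.07 mm^2
TS = force / area = 260.1 / 14.07 = 18.49 MPa

18.49 MPa


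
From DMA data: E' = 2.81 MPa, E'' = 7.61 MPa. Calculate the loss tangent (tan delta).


tan delta = E'' / E'
= 7.61 / 2.81
= 2.7082

tan delta = 2.7082


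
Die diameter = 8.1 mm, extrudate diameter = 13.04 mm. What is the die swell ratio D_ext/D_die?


Die swell ratio = D_extrudate / D_die
= 13.04 / 8.1
= 1.61

Die swell = 1.61


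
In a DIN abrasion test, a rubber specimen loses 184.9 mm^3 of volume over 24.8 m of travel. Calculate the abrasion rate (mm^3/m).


Rate = volume_loss / distance
= 184.9 / 24.8
= 7.456 mm^3/m

7.456 mm^3/m


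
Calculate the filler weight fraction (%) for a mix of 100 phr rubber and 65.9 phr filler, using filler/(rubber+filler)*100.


Filler % = filler / (rubber + filler) * 100
= 65.9 / (100 + 65.9) * 100
= 65.9 / 165.9 * 100
= 39.72%

39.72%


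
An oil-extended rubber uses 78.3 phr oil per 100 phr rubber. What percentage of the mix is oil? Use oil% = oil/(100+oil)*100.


Oil % = oil / (100 + oil) * 100
= 78.3 / (100 + 78.3) * 100
= 78.3 / 178.3 * 100
= 43.91%

43.91%


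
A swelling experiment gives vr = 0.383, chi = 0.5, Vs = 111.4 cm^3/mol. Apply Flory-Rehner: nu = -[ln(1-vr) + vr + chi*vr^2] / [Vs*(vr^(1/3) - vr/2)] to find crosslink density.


ln(1 - vr) = ln(1 - 0.383) = -0.4829
Numerator = -((-0.4829) + 0.383 + 0.5 * 0.383^2) = 0.0265
Denominator = 111.4 * (0.383^(1/3) - 0.383/2) = 59.5674
nu = 0.0265 / 59.5674 = 4.4557e-04 mol/cm^3

4.4557e-04 mol/cm^3


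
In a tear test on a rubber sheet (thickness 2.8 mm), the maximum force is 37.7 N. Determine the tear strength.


Tear strength = force / thickness
= 37.7 / 2.8
= 13.46 N/mm

13.46 N/mm


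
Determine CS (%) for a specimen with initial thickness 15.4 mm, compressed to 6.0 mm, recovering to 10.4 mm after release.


CS = (t0 - recovered) / (t0 - ts) * 100
= (15.4 - 10.4) / (15.4 - 6.0) * 100
= 5.0 / 9.4 * 100
= 53.2%

53.2%


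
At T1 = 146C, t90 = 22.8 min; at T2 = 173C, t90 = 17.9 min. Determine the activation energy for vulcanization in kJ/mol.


T1 = 419.15 K, T2 = 446.15 K
1/T1 - 1/T2 = 1.4438e-04
ln(t1/t2) = ln(22.8/17.9) = 0.2420
Ea = 8.314 * 0.2420 / 1.4438e-04 = 13932.8475 J/mol
Ea = 13.93 kJ/mol

13.93 kJ/mol


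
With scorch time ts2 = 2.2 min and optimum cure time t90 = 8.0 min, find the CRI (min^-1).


CRI = 100 / (t90 - ts2)
= 100 / (8.0 - 2.2)
= 100 / 5.8
= 17.24 min^-1

17.24 min^-1


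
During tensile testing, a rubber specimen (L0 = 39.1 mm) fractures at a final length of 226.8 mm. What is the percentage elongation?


Elongation = (Lf - L0) / L0 * 100
= (226.8 - 39.1) / 39.1 * 100
= 187.7 / 39.1 * 100
= 480.1%

480.1%


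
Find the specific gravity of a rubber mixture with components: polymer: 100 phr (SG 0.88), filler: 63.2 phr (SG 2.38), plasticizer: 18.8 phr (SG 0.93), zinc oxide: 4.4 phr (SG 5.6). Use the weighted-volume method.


Sum of weights = 186.4
Volume contributions:
  polymer: 100/0.88 = 113.6364
  filler: 63.2/2.38 = 26.5546
  plasticizer: 18.8/0.93 = 20.2151
  zinc oxide: 4.4/5.6 = 0.7857
Sum of volumes = 161.1918
SG = 186.4 / 161.1918 = 1.156

SG = 1.156


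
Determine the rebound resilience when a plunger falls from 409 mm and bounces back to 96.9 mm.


Resilience = h_rebound / h_drop * 100
= 96.9 / 409 * 100
= 23.7%

23.7%
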